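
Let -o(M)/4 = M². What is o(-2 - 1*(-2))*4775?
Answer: 0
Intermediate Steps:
o(M) = -4*M²
o(-2 - 1*(-2))*4775 = -4*(-2 - 1*(-2))²*4775 = -4*(-2 + 2)²*4775 = -4*0²*4775 = -4*0*4775 = 0*4775 = 0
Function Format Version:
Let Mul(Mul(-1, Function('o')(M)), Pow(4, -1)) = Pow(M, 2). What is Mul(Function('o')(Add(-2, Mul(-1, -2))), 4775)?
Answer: 0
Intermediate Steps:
Function('o')(M) = Mul(-4, Pow(M, 2))
Mul(Function('o')(Add(-2, Mul(-1, -2))), 4775) = Mul(Mul(-4, Pow(Add(-2, Mul(-1, -2)), 2)), 4775) = Mul(Mul(-4, Pow(Add(-2, 2), 2)), 4775) = Mul(Mul(-4, Pow(0, 2)), 4775) = Mul(Mul(-4, 0), 4775) = Mul(0, 4775) = 0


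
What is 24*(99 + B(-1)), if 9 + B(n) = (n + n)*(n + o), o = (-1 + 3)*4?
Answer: 1824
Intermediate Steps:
o = 8 (o = 2*4 = 8)
B(n) = -9 + 2*n*(8 + n) (B(n) = -9 + (n + n)*(n + 8) = -9 + (2*n)*(8 + n) = -9 + 2*n*(8 + n))
24*(99 + B(-1)) = 24*(99 + (-9 + 2*(-1)² + 16*(-1))) = 24*(99 + (-9 + 2*1 - 16)) = 24*(99 + (-9 + 2 - 16)) = 24*(99 - 23) = 24*76 = 1824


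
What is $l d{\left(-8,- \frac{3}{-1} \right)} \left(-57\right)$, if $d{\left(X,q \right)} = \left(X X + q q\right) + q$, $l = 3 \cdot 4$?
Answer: $-51984$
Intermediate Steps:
$l = 12$
$d{\left(X,q \right)} = q + X^{2} + q^{2}$ ($d{\left(X,q \right)} = \left(X^{2} + q^{2}\right) + q = q + X^{2} + q^{2}$)
$l d{\left(-8,- \frac{3}{-1} \right)} \left(-57\right) = 12 \left(- \frac{3}{-1} + \left(-8\right)^{2} + \left(- \frac{3}{-1}\right)^{2}\right) \left(-57\right) = 12 \left(\left(-3\right) \left(-1\right) + 64 + \left(\left(-3\right) \left(-1\right)\right)^{2}\right) \left(-57\right) = 12 \left(3 + 64 + 3^{2}\right) \left(-57\right) = 12 \left(3 + 64 + 9\right) \left(-57\right) = 12 \cdot 76 \left(-57\right) = 912 \left(-57\right) = -51984$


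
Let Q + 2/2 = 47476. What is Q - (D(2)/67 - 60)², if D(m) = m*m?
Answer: 196987019/4489 ≈ 43882.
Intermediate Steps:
D(m) = m²
Q = 47475 (Q = -1 + 47476 = 47475)
Q - (D(2)/67 - 60)² = 47475 - (2²/67 - 60)² = 47475 - (4*(1/67) - 60)² = 47475 - (4/67 - 60)² = 47475 - (-4016/67)² = 47475 - 1*16128256/4489 = 47475 - 16128256/4489 = 196987019/4489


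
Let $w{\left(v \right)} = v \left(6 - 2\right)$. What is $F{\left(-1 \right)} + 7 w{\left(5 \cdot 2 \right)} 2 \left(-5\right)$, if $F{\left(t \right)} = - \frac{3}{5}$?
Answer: $- \frac{14003}{5} \approx -2800.6$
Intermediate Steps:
$w{\left(v \right)} = 4 v$ ($w{\left(v \right)} = v 4 = 4 v$)
$F{\left(t \right)} = - \frac{3}{5}$ ($F{\left(t \right)} = \left(-3\right) \frac{1}{5} = - \frac{3}{5}$)
$F{\left(-1 \right)} + 7 w{\left(5 \cdot 2 \right)} 2 \left(-5\right) = - \frac{3}{5} + 7 \cdot 4 \cdot 5 \cdot 2 \cdot 2 \left(-5\right) = - \frac{3}{5} + 7 \cdot 4 \cdot 10 \left(-10\right) = - \frac{3}{5} + 7 \cdot 40 \left(-10\right) = - \frac{3}{5} + 280 \left(-10\right) = - \frac{3}{5} - 2800 = - \frac{14003}{5}$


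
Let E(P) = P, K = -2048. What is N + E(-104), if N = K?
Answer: -2152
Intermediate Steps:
N = -2048
N + E(-104) = -2048 - 104 = -2152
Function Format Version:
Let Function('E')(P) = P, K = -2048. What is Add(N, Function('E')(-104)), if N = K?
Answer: -2152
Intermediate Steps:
N = -2048
Add(N, Function('E')(-104)) = Add(-2048, -104) = -2152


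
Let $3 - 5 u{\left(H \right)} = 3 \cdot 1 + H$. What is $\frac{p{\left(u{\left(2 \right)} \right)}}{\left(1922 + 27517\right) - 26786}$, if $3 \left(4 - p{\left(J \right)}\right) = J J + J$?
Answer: $\frac{102}{66325} \approx 0.0015379$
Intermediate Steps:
$u{\left(H \right)} = - \frac{H}{5}$ ($u{\left(H \right)} = \frac{3}{5} - \frac{3 \cdot 1 + H}{5} = \frac{3}{5} - \frac{3 + H}{5} = \frac{3}{5} - \left(\frac{3}{5} + \frac{H}{5}\right) = - \frac{H}{5}$)
$p{\left(J \right)} = 4 - \frac{J}{3} - \frac{J^{2}}{3}$ ($p{\left(J \right)} = 4 - \frac{J J + J}{3} = 4 - \frac{J^{2} + J}{3} = 4 - \frac{J + J^{2}}{3} = 4 - \left(\frac{J}{3} + \frac{J^{2}}{3}\right) = 4 - \frac{J}{3} - \frac{J^{2}}{3}$)
$\frac{p{\left(u{\left(2 \right)} \right)}}{\left(1922 + 27517\right) - 26786} = \frac{4 - \frac{\left(- \frac{1}{5}\right) 2}{3} - \frac{\left(\left(- \frac{1}{5}\right) 2\right)^{2}}{3}}{\left(1922 + 27517\right) - 26786} = \frac{4 - - \frac{2}{15} - \frac{\left(- \frac{2}{5}\right)^{2}}{3}}{29439 - 26786} = \frac{4 + \frac{2}{15} - \frac{4}{75}}{2653} = \left(4 + \frac{2}{15} - \frac{4}{75}\right) \frac{1}{2653} = \frac{102}{25} \cdot \frac{1}{2653} = \frac{102}{66325}$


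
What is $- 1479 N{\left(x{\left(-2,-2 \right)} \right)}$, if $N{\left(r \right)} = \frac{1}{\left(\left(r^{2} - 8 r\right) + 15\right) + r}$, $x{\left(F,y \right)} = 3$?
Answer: $-493$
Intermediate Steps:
$N{\left(r \right)} = \frac{1}{15 + r^{2} - 7 r}$ ($N{\left(r \right)} = \frac{1}{\left(15 + r^{2} - 8 r\right) + r} = \frac{1}{15 + r^{2} - 7 r}$)
$- 1479 N{\left(x{\left(-2,-2 \right)} \right)} = - \frac{1479}{15 + 3^{2} - 21} = - \frac{1479}{15 + 9 - 21} = - \frac{1479}{3} = \left(-1479\right) \frac{1}{3} = -493$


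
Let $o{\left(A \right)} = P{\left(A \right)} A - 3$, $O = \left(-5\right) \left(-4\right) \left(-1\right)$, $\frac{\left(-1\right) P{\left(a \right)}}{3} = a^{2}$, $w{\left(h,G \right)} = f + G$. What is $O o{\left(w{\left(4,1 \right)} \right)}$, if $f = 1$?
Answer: $540$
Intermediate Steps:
$w{\left(h,G \right)} = 1 + G$
$P{\left(a \right)} = - 3 a^{2}$
$O = -20$ ($O = 20 \left(-1\right) = -20$)
$o{\left(A \right)} = -3 - 3 A^{3}$ ($o{\left(A \right)} = - 3 A^{2} A - 3 = - 3 A^{3} - 3 = -3 - 3 A^{3}$)
$O o{\left(w{\left(4,1 \right)} \right)} = - 20 \left(-3 - 3 \left(1 + 1\right)^{3}\right) = - 20 \left(-3 - 3 \cdot 2^{3}\right) = - 20 \left(-3 - 24\right) = \left(-20\right) \left(-27\right) = 540$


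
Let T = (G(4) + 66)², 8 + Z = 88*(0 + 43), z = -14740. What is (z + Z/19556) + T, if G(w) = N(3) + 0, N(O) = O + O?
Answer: -46718340/4889 ≈ -9555.8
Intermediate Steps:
N(O) = 2*O
Z = 3776 (Z = -8 + 88*(0 + 43) = -8 + 88*43 = -8 + 3784 = 3776)
G(w) = 6 (G(w) = 2*3 + 0 = 6 + 0 = 6)
T = 5184 (T = (6 + 66)² = 72² = 5184)
(z + Z/19556) + T = (-14740 + 3776/19556) + 5184 = (-14740 + 3776*(1/19556)) + 5184 = (-14740 + 944/4889) + 5184 = -72062916/4889 + 5184 = -46718340/4889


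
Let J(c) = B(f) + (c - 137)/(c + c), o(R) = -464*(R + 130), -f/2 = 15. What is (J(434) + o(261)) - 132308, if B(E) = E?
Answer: -272345119/868 ≈ -3.1376e+5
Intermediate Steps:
f = -30 (f = -2*15 = -30)
o(R) = -60320 - 464*R (o(R) = -464*(130 + R) = -60320 - 464*R)
J(c) = -30 + (-137 + c)/(2*c) (J(c) = -30 + (c - 137)/(c + c) = -30 + (-137 + c)/((2*c)) = -30 + (-137 + c)*(1/(2*c)) = -30 + (-137 + c)/(2*c))
(J(434) + o(261)) - 132308 = ((1/2)*(-137 - 59*434)/434 + (-60320 - 464*261)) - 132308 = ((1/2)*(1/434)*(-137 - 25606) + (-60320 - 121104)) - 132308 = ((1/2)*(1/434)*(-25743) - 181424) - 132308 = (-25743/868 - 181424) - 132308 = -157501775/868 - 132308 = -272345119/868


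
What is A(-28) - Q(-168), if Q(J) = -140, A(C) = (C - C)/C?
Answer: 140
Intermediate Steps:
A(C) = 0 (A(C) = 0/C = 0)
A(-28) - Q(-168) = 0 - 1*(-140) = 0 + 140 = 140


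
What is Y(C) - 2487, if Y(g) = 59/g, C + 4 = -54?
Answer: -144305/58 ≈ -2488.0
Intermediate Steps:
C = -58 (C = -4 - 54 = -58)
Y(C) - 2487 = 59/(-58) - 2487 = 59*(-1/58) - 2487 = -59/58 - 2487 = -144305/58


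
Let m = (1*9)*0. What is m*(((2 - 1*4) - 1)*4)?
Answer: 0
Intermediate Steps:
m = 0 (m = 9*0 = 0)
m*(((2 - 1*4) - 1)*4) = 0*(((2 - 1*4) - 1)*4) = 0*(((2 - 4) - 1)*4) = 0*((-2 - 1)*4) = 0*(-3*4) = 0*(-12) = 0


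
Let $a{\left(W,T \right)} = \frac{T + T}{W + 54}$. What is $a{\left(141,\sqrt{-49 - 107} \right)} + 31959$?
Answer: $31959 + \frac{4 i \sqrt{39}}{195} \approx 31959.0 + 0.1281 i$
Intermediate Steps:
$a{\left(W,T \right)} = \frac{2 T}{54 + W}$
$a{\left(141,\sqrt{-49 - 107} \right)} + 31959 = \frac{2 \sqrt{-49 - 107}}{54 + 141} + 31959 = \frac{2 \sqrt{-156}}{195} + 31959 = 2 \cdot 2 i \sqrt{39} \cdot \frac{1}{195} + 31959 = \frac{4 i \sqrt{39}}{195} + 31959 = 31959 + \frac{4 i \sqrt{39}}{195}$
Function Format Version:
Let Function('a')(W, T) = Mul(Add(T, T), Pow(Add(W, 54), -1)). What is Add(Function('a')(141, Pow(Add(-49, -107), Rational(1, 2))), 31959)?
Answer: Add(31959, Mul(Rational(4, 195), I, Pow(39, Rational(1, 2)))) ≈ Add(31959., Mul(0.12810, I))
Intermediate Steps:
Function('a')(W, T) = Mul(2, T, Pow(Add(54, W), -1)) (Function('a')(W, T) = Mul(Mul(2, T), Pow(Add(54, W), -1)) = Mul(2, T, Pow(Add(54, W), -1)))
Add(Function('a')(141, Pow(Add(-49, -107), Rational(1, 2))), 31959) = Add(Mul(2, Pow(Add(-49, -107), Rational(1, 2)), Pow(Add(54, 141), -1)), 31959) = Add(Mul(2, Pow(-156, Rational(1, 2)), Pow(195, -1)), 31959) = Add(Mul(2, Mul(2, I, Pow(39, Rational(1, 2))), Rational(1, 195)), 31959) = Add(Mul(Rational(4, 195), I, Pow(39, Rational(1, 2))), 31959) = Add(31959, Mul(Rational(4, 195), I, Pow(39, Rational(1, 2))))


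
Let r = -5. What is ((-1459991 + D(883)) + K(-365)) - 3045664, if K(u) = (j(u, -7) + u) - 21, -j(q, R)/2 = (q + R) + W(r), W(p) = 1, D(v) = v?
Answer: -4504416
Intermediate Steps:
j(q, R) = -2 - 2*R - 2*q (j(q, R) = -2*((q + R) + 1) = -2*((R + q) + 1) = -2*(1 + R + q) = -2 - 2*R - 2*q)
K(u) = -9 - u (K(u) = ((-2 - 2*(-7) - 2*u) + u) - 21 = ((-2 + 14 - 2*u) + u) - 21 = ((12 - 2*u) + u) - 21 = (12 - u) - 21 = -9 - u)
((-1459991 + D(883)) + K(-365)) - 3045664 = ((-1459991 + 883) + (-9 - 1*(-365))) - 3045664 = (-1459108 + (-9 + 365)) - 3045664 = (-1459108 + 356) - 3045664 = -1458752 - 3045664 = -4504416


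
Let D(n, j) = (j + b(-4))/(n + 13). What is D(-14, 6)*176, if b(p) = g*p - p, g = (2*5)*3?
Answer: 19360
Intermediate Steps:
g = 30 (g = 10*3 = 30)
b(p) = 29*p (b(p) = 30*p - p = 29*p)
D(n, j) = (-116 + j)/(13 + n) (D(n, j) = (j + 29*(-4))/(n + 13) = (j - 116)/(13 + n) = (-116 + j)/(13 + n))
D(-14, 6)*176 = ((-116 + 6)/(13 - 14))*176 = (-110/(-1))*176 = -1*(-110)*176 = 110*176 = 19360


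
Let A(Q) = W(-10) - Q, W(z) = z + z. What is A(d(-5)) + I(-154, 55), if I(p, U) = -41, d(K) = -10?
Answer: -51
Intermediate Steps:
W(z) = 2*z
A(Q) = -20 - Q (A(Q) = 2*(-10) - Q = -20 - Q)
A(d(-5)) + I(-154, 55) = (-20 - 1*(-10)) - 41 = (-20 + 10) - 41 = -10 - 41 = -51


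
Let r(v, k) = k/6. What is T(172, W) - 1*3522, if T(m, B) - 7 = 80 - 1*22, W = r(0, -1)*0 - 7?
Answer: -3457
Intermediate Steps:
r(v, k) = k/6 (r(v, k) = k*(1/6) = k/6)
W = -7 (W = ((1/6)*(-1))*0 - 7 = -1/6*0 - 7 = 0 - 7 = -7)
T(m, B) = 65 (T(m, B) = 7 + (80 - 1*22) = 7 + (80 - 22) = 7 + 58 = 65)
T(172, W) - 1*3522 = 65 - 1*3522 = 65 - 3522 = -3457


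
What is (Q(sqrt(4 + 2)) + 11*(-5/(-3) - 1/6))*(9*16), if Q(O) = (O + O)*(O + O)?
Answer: 5832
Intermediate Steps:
Q(O) = 4*O**2 (Q(O) = (2*O)*(2*O) = 4*O**2)
(Q(sqrt(4 + 2)) + 11*(-5/(-3) - 1/6))*(9*16) = (4*(sqrt(4 + 2))**2 + 11*(-5/(-3) - 1/6))*(9*16) = (4*(sqrt(6))**2 + 11*(-5*(-1/3) - 1*1/6))*144 = (4*6 + 11*(5/3 - 1/6))*144 = (24 + 11*(3/2))*144 = (24 + 33/2)*144 = (81/2)*144 = 5832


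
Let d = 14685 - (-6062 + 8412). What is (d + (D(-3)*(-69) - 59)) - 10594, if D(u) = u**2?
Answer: 1061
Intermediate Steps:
d = 12335 (d = 14685 - 1*2350 = 14685 - 2350 = 12335)
(d + (D(-3)*(-69) - 59)) - 10594 = (12335 + ((-3)**2*(-69) - 59)) - 10594 = (12335 + (9*(-69) - 59)) - 10594 = (12335 + (-621 - 59)) - 10594 = (12335 - 680) - 10594 = 11655 - 10594 = 1061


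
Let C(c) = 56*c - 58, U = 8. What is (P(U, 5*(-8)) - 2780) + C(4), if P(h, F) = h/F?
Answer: -13071/5 ≈ -2614.2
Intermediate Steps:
C(c) = -58 + 56*c
(P(U, 5*(-8)) - 2780) + C(4) = (8/((5*(-8))) - 2780) + (-58 + 56*4) = (8/(-40) - 2780) + (-58 + 224) = (8*(-1/40) - 2780) + 166 = (-⅕ - 2780) + 166 = -13901/5 + 166 = -13071/5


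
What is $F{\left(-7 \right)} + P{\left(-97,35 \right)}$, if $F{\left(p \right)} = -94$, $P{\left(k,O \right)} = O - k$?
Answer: $38$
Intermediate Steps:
$F{\left(-7 \right)} + P{\left(-97,35 \right)} = -94 + \left(35 - -97\right) = -94 + \left(35 + 97\right) = -94 + 132 = 38$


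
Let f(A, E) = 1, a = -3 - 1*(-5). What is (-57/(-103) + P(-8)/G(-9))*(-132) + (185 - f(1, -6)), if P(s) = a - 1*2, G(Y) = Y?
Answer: 11428/103 ≈ 110.95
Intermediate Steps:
a = 2 (a = -3 + 5 = 2)
P(s) = 0 (P(s) = 2 - 1*2 = 2 - 2 = 0)
(-57/(-103) + P(-8)/G(-9))*(-132) + (185 - f(1, -6)) = (-57/(-103) + 0/(-9))*(-132) + (185 - 1*1) = (-57*(-1/103) + 0*(-⅑))*(-132) + (185 - 1) = (57/103 + 0)*(-132) + 184 = (57/103)*(-132) + 184 = -7524/103 + 184 = 11428/103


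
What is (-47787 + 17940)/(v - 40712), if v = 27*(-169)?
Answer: 29847/45275 ≈ 0.65924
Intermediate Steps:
v = -4563
(-47787 + 17940)/(v - 40712) = (-47787 + 17940)/(-4563 - 40712) = -29847/(-45275) = -29847*(-1/45275) = 29847/45275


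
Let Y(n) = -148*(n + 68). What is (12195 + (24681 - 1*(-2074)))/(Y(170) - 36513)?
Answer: -38950/71737 ≈ -0.54296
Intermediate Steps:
Y(n) = -10064 - 148*n (Y(n) = -148*(68 + n) = -10064 - 148*n)
(12195 + (24681 - 1*(-2074)))/(Y(170) - 36513) = (12195 + (24681 - 1*(-2074)))/((-10064 - 148*170) - 36513) = (12195 + (24681 + 2074))/((-10064 - 25160) - 36513) = (12195 + 26755)/(-35224 - 36513) = 38950/(-71737) = 38950*(-1/71737) = -38950/71737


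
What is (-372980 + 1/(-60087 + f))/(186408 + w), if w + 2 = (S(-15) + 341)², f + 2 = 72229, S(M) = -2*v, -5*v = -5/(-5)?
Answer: -22639885995/18389669572 ≈ -1.2311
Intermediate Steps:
v = -⅕ (v = -(-1)/(-5) = -(-1)*(-1)/5 = -⅕*1 = -⅕ ≈ -0.20000)
S(M) = ⅖ (S(M) = -2*(-⅕) = ⅖)
f = 72227 (f = -2 + 72229 = 72227)
w = 2913799/25 (w = -2 + (⅖ + 341)² = -2 + (1707/5)² = -2 + 2913849/25 = 2913799/25 ≈ 1.1655e+5)
(-372980 + 1/(-60087 + f))/(186408 + w) = (-372980 + 1/(-60087 + 72227))/(186408 + 2913799/25) = (-372980 + 1/12140)/(7573999/25) = (-372980 + 1/12140)*(25/7573999) = -4527977199/12140*25/7573999 = -22639885995/18389669572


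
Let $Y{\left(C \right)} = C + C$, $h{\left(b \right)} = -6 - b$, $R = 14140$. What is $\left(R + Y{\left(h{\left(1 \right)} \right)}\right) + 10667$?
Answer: $24793$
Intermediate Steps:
$Y{\left(C \right)} = 2 C$
$\left(R + Y{\left(h{\left(1 \right)} \right)}\right) + 10667 = \left(14140 + 2 \left(-6 - 1\right)\right) + 10667 = \left(14140 + 2 \left(-7\right)\right) + 10667 = \left(14140 - 14\right) + 10667 = 14126 + 10667 = 24793$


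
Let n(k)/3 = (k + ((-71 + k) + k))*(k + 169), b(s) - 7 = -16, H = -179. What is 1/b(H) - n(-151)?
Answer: 254663/9 ≈ 28296.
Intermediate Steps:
b(s) = -9 (b(s) = 7 - 16 = -9)
n(k) = 3*(-71 + 3*k)*(169 + k) (n(k) = 3*((k + ((-71 + k) + k))*(k + 169)) = 3*((k + (-71 + 2*k))*(169 + k)) = 3*((-71 + 3*k)*(169 + k)) = 3*(-71 + 3*k)*(169 + k))
1/b(H) - n(-151) = 1/(-9) - (-35997 + 9*(-151)**2 + 1308*(-151)) = -1/9 - (-35997 + 9*22801 - 197508) = -1/9 - (-35997 + 205209 - 197508) = -1/9 - 1*(-28296) = -1/9 + 28296 = 254663/9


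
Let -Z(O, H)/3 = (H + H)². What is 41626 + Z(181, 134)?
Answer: -173846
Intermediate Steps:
Z(O, H) = -12*H² (Z(O, H) = -3*(H + H)² = -3*4*H² = -12*H²)
41626 + Z(181, 134) = 41626 - 12*134² = 41626 - 12*17956 = 41626 - 215472 = -173846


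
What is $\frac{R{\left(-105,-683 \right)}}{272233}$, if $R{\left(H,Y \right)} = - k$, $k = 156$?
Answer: $- \frac{12}{20941} \approx -0.00057304$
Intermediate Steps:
$R{\left(H,Y \right)} = -156$ ($R{\left(H,Y \right)} = \left(-1\right) 156 = -156$)
$\frac{R{\left(-105,-683 \right)}}{272233} = - \frac{156}{272233} = \left(-156\right) \frac{1}{272233} = - \frac{12}{20941}$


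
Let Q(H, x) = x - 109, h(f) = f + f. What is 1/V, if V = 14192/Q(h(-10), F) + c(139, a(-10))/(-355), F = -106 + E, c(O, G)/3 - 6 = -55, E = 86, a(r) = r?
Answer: -45795/5019197 ≈ -0.0091240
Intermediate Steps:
h(f) = 2*f
c(O, G) = -147 (c(O, G) = 18 + 3*(-55) = 18 - 165 = -147)
F = -20 (F = -106 + 86 = -20)
Q(H, x) = -109 + x
V = -5019197/45795 (V = 14192/(-109 - 20) - 147/(-355) = 14192/(-129) - 147*(-1/355) = 14192*(-1/129) + 147/355 = -14192/129 + 147/355 = -5019197/45795 ≈ -109.60)
1/V = 1/(-5019197/45795) = -45795/5019197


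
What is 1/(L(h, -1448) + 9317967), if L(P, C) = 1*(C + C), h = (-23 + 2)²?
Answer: 1/9315071 ≈ 1.0735e-7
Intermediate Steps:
h = 441 (h = (-21)² = 441)
L(P, C) = 2*C (L(P, C) = 1*(2*C) = 2*C)
1/(L(h, -1448) + 9317967) = 1/(2*(-1448) + 9317967) = 1/(-2896 + 9317967) = 1/9315071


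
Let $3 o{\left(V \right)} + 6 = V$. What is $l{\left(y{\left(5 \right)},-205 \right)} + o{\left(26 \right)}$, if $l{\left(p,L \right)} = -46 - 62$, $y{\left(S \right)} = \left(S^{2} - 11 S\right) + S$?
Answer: $- \frac{304}{3} \approx -101.33$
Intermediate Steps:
$o{\left(V \right)} = -2 + \frac{V}{3}$
$y{\left(S \right)} = S^{2} - 10 S$
$l{\left(p,L \right)} = -108$
$l{\left(y{\left(5 \right)},-205 \right)} + o{\left(26 \right)} = -108 + \left(-2 + \frac{1}{3} \cdot 26\right) = -108 + \left(-2 + \frac{26}{3}\right) = -108 + \frac{20}{3} = - \frac{304}{3}$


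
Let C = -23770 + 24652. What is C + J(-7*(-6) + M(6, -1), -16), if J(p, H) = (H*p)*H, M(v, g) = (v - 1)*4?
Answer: 16754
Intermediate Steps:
M(v, g) = -4 + 4*v (M(v, g) = (-1 + v)*4 = -4 + 4*v)
J(p, H) = p*H²
C = 882
C + J(-7*(-6) + M(6, -1), -16) = 882 + (-7*(-6) + (-4 + 4*6))*(-16)² = 882 + (42 + (-4 + 24))*256 = 882 + (42 + 20)*256 = 882 + 62*256 = 882 + 15872 = 16754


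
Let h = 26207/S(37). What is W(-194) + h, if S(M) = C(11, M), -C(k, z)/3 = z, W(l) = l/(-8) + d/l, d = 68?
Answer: -9139013/43068 ≈ -212.20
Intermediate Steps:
W(l) = 68/l - l/8 (W(l) = l/(-8) + 68/l = l*(-⅛) + 68/l = -l/8 + 68/l = 68/l - l/8)
C(k, z) = -3*z
S(M) = -3*M
h = -26207/111 (h = 26207/((-3*37)) = 26207/(-111) = 26207*(-1/111) = -26207/111 ≈ -236.10)
W(-194) + h = (68/(-194) - ⅛*(-194)) - 26207/111 = (68*(-1/194) + 97/4) - 26207/111 = (-34/97 + 97/4) - 26207/111 = 9273/388 - 26207/111 = -9139013/43068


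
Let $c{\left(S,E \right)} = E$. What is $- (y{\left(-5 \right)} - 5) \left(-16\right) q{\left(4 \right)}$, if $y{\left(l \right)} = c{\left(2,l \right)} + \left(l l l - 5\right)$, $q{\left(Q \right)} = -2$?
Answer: $4480$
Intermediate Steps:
$y{\left(l \right)} = -5 + l + l^{3}$ ($y{\left(l \right)} = l + \left(l l l - 5\right) = l + \left(l l^{2} - 5\right) = l + \left(l^{3} - 5\right) = l + \left(-5 + l^{3}\right) = -5 + l + l^{3}$)
$- (y{\left(-5 \right)} - 5) \left(-16\right) q{\left(4 \right)} = - (\left(-5 - 5 + \left(-5\right)^{3}\right) - 5) \left(-16\right) \left(-2\right) = - (\left(-5 - 5 - 125\right) - 5) \left(-16\right) \left(-2\right) = - (-135 - 5) \left(-16\right) \left(-2\right) = \left(-1\right) \left(-140\right) \left(-16\right) \left(-2\right) = 140 \left(-16\right) \left(-2\right) = \left(-2240\right) \left(-2\right) = 4480$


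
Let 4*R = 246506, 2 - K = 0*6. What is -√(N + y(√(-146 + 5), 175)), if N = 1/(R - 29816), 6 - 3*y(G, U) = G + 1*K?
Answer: -√(599663270 - 149912283*I*√141)/21207 ≈ -1.6598 + 1.1923*I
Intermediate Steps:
K = 2 (K = 2 - 0*6 = 2 - 1*0 = 2 + 0 = 2)
R = 123253/2 (R = (¼)*246506 = 123253/2 ≈ 61627.)
y(G, U) = 4/3 - G/3 (y(G, U) = 2 - (G + 1*2)/3 = 2 - (G + 2)/3 = 2 - (2 + G)/3 = 2 + (-⅔ - G/3) = 4/3 - G/3)
N = 2/63621 (N = 1/(123253/2 - 29816) = 1/(63621/2) = 2/63621 ≈ 3.1436e-5)
-√(N + y(√(-146 + 5), 175)) = -√(2/63621 + (4/3 - √(-146 + 5)/3)) = -√(2/63621 + (4/3 - I*√141/3)) = -√(84830/63621 - I*√141/3)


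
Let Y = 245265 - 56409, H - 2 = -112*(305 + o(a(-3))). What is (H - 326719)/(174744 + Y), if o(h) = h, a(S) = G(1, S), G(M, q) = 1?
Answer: -360989/363600 ≈ -0.99282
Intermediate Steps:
a(S) = 1
H = -34270 (H = 2 - 112*(305 + 1) = 2 - 112*306 = 2 - 34272 = -34270)
Y = 188856
(H - 326719)/(174744 + Y) = (-34270 - 326719)/(174744 + 188856) = -360989/363600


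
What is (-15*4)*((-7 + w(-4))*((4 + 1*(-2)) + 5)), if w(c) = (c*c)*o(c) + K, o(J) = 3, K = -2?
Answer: -16380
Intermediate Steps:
w(c) = -2 + 3*c² (w(c) = (c*c)*3 - 2 = c²*3 - 2 = 3*c² - 2 = -2 + 3*c²)
(-15*4)*((-7 + w(-4))*((4 + 1*(-2)) + 5)) = (-15*4)*((-7 + (-2 + 3*(-4)²))*((4 + 1*(-2)) + 5)) = -60*(-7 + (-2 + 3*16))*((4 - 2) + 5) = -60*(-7 + (-2 + 48))*(2 + 5) = -60*(-7 + 46)*7 = -2340*7 = -60*273 = -16380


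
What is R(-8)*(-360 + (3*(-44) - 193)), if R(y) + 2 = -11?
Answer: 8905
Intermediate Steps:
R(y) = -13 (R(y) = -2 - 11 = -13)
R(-8)*(-360 + (3*(-44) - 193)) = -13*(-360 + (3*(-44) - 193)) = -13*(-360 + (-132 - 193)) = -13*(-360 - 325) = -13*(-685) = 8905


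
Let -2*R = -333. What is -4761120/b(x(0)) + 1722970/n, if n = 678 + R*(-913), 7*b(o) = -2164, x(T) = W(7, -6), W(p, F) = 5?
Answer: 2519995075540/163746093 ≈ 15390.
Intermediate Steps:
R = 333/2 (R = -1/2*(-333) = 333/2 ≈ 166.50)
x(T) = 5
b(o) = -2164/7 (b(o) = (1/7)*(-2164) = -2164/7)
n = -302673/2 (n = 678 + (333/2)*(-913) = 678 - 304029/2 = -302673/2 ≈ -1.5134e+5)
-4761120/b(x(0)) + 1722970/n = -4761120/(-2164/7) + 1722970/(-302673/2) = -4761120*(-7/2164) + 1722970*(-2/302673) = 8331960/541 - 3445940/302673 = 2519995075540/163746093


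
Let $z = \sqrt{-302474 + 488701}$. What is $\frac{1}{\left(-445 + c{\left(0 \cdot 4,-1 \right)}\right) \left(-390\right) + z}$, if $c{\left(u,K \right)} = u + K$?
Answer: $\frac{173940}{30254937373} - \frac{\sqrt{186227}}{30254937373} \approx 5.7349 \cdot 10^{-6}$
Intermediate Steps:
$c{\left(u,K \right)} = K + u$
$z = \sqrt{186227} \approx 431.54$
$\frac{1}{\left(-445 + c{\left(0 \cdot 4,-1 \right)}\right) \left(-390\right) + z} = \frac{1}{\left(-445 + \left(-1 + 0 \cdot 4\right)\right) \left(-390\right) + \sqrt{186227}} = \frac{1}{\left(-445 + \left(-1 + 0\right)\right) \left(-390\right) + \sqrt{186227}} = \frac{1}{\left(-445 - 1\right) \left(-390\right) + \sqrt{186227}} = \frac{1}{\left(-446\right) \left(-390\right) + \sqrt{186227}} = \frac{1}{173940 + \sqrt{186227}}$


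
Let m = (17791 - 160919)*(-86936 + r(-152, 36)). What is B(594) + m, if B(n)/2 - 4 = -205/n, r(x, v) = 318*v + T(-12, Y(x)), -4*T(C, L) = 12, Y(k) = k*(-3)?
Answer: 3209048129027/297 ≈ 1.0805e+10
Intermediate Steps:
Y(k) = -3*k
T(C, L) = -3 (T(C, L) = -¼*12 = -3)
r(x, v) = -3 + 318*v (r(x, v) = 318*v - 3 = -3 + 318*v)
B(n) = 8 - 410/n (B(n) = 8 + 2*(-205/n) = 8 - 410/n)
m = 10804875848 (m = (17791 - 160919)*(-86936 + (-3 + 318*36)) = -143128*(-86936 + (-3 + 11448)) = -143128*(-86936 + 11445) = -143128*(-75491) = 10804875848)
B(594) + m = (8 - 410/594) + 10804875848 = (8 - 410*1/594) + 10804875848 = (8 - 205/297) + 10804875848 = 2171/297 + 10804875848 = 3209048129027/297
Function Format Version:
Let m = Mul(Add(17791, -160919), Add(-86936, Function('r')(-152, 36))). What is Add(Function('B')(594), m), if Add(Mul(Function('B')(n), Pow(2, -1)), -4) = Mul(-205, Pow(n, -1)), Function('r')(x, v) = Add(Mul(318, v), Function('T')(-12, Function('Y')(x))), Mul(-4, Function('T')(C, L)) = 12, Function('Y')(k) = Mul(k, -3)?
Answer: Rational(3209048129027, 297) ≈ 1.0805e+10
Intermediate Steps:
Function('Y')(k) = Mul(-3, k)
Function('T')(C, L) = -3 (Function('T')(C, L) = Mul(Rational(-1, 4), 12) = -3)
Function('r')(x, v) = Add(-3, Mul(318, v)) (Function('r')(x, v) = Add(Mul(318, v), -3) = Add(-3, Mul(318, v)))
Function('B')(n) = Add(8, Mul(-410, Pow(n, -1))) (Function('B')(n) = Add(8, Mul(2, Mul(-205, Pow(n, -1)))) = Add(8, Mul(-410, Pow(n, -1))))
m = 10804875848 (m = Mul(Add(17791, -160919), Add(-86936, Add(-3, Mul(318, 36)))) = Mul(-143128, Add(-86936, Add(-3, 11448))) = Mul(-143128, Add(-86936, 11445)) = Mul(-143128, -75491) = 10804875848)
Add(Function('B')(594), m) = Add(Add(8, Mul(-410, Pow(594, -1))), 10804875848) = Add(Add(8, Mul(-410, Rational(1, 594))), 10804875848) = Add(Add(8, Rational(-205, 297)), 10804875848) = Add(Rational(2171, 297), 10804875848) = Rational(3209048129027, 297)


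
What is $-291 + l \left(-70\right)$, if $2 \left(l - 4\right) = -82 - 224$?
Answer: $10139$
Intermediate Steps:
$l = -149$ ($l = 4 + \frac{-82 - 224}{2} = 4 + \frac{1}{2} \left(-306\right) = 4 - 153 = -149$)
$-291 + l \left(-70\right) = -291 - -10430 = -291 + 10430 = 10139$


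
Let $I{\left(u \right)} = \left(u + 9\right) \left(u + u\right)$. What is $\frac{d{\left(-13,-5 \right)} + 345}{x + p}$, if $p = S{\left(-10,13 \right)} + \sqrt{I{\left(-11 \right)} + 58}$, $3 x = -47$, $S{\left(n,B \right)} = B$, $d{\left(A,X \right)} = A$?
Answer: $\frac{3984}{427} + \frac{1494 \sqrt{102}}{427} \approx 44.667$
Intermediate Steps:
$I{\left(u \right)} = 2 u \left(9 + u\right)$ ($I{\left(u \right)} = \left(9 + u\right) 2 u = 2 u \left(9 + u\right)$)
$x = - \frac{47}{3}$ ($x = \frac{1}{3} \left(-47\right) = - \frac{47}{3} \approx -15.667$)
$p = 13 + \sqrt{102}$ ($p = 13 + \sqrt{2 \left(-11\right) \left(9 - 11\right) + 58} = 13 + \sqrt{2 \left(-11\right) \left(-2\right) + 58} = 13 + \sqrt{44 + 58} = 13 + \sqrt{102} \approx 23.1$)
$\frac{d{\left(-13,-5 \right)} + 345}{x + p} = \frac{-13 + 345}{- \frac{47}{3} + \left(13 + \sqrt{102}\right)} = \frac{332}{- \frac{8}{3} + \sqrt{102}}$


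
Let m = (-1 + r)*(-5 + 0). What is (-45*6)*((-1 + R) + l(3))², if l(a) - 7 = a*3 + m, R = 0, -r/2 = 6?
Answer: -1728000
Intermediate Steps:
r = -12 (r = -2*6 = -12)
m = 65 (m = (-1 - 12)*(-5 + 0) = -13*(-5) = 65)
l(a) = 72 + 3*a (l(a) = 7 + (a*3 + 65) = 7 + (3*a + 65) = 7 + (65 + 3*a) = 72 + 3*a)
(-45*6)*((-1 + R) + l(3))² = (-45*6)*((-1 + 0) + (72 + 3*3))² = -270*(-1 + (72 + 9))² = -270*(-1 + 81)² = -270*80² = -270*6400 = -1728000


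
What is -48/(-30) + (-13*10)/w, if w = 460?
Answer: 303/230 ≈ 1.3174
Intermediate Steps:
-48/(-30) + (-13*10)/w = -48/(-30) - 13*10/460 = -48*(-1/30) - 130*1/460 = 8/5 - 13/46 = 303/230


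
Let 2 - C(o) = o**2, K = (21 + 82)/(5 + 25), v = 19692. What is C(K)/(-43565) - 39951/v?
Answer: -10876703588/5361762375 ≈ -2.0286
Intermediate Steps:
K = 103/30 ≈ 3.4333
C(o) = 2 - o**2
C(K)/(-43565) - 39951/v = (2 - (103/30)**2)/(-43565) - 39951/19692 = (2 - 1*10609/900)*(-1/43565) - 39951*1/19692 = (2 - 10609/900)*(-1/43565) - 4439/2188 = -8809/900*(-1/43565) - 4439/2188 = 8809/39208500 - 4439/2188 = -10876703588/5361762375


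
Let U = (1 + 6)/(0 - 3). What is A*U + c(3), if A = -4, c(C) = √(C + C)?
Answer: 28/3 + √6 ≈ 11.783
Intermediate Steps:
c(C) = √2*√C (c(C) = √(2*C) = √2*√C)
U = -7/3 (U = 7/(-3) = 7*(-⅓) = -7/3 ≈ -2.3333)
A*U + c(3) = -4*(-7/3) + √2*√3 = 28/3 + √6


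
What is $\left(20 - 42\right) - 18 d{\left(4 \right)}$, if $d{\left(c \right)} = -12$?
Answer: $194$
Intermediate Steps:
$\left(20 - 42\right) - 18 d{\left(4 \right)} = \left(20 - 42\right) - -216 = -22 + 216 = 194$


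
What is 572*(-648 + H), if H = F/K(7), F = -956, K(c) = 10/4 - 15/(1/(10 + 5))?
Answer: -163848256/445 ≈ -3.6820e+5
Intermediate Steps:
K(c) = -445/2 (K(c) = 10*(¼) - 15/(1/15) = 5/2 - 15/1/15 = 5/2 - 15*15 = 5/2 - 225 = -445/2)
H = 1912/445 (H = -956/(-445/2) = -956*(-2/445) = 1912/445 ≈ 4.2966)
572*(-648 + H) = 572*(-648 + 1912/445) = 572*(-286448/445) = -163848256/445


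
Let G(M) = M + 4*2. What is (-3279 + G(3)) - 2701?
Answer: -5969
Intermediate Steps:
G(M) = 8 + M (G(M) = M + 8 = 8 + M)
(-3279 + G(3)) - 2701 = (-3279 + (8 + 3)) - 2701 = (-3279 + 11) - 2701 = -3268 - 2701 = -5969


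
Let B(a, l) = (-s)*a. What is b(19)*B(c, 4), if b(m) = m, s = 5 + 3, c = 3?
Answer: -456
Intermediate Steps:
s = 8
B(a, l) = -8*a (B(a, l) = (-1*8)*a = -8*a)
b(19)*B(c, 4) = 19*(-8*3) = 19*(-24) = -456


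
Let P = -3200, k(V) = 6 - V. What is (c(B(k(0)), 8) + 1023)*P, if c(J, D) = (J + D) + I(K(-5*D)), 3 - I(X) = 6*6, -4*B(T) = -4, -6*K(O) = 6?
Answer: -3196800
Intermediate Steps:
K(O) = -1 (K(O) = -⅙*6 = -1)
B(T) = 1 (B(T) = -¼*(-4) = 1)
I(X) = -33 (I(X) = 3 - 6*6 = 3 - 1*36 = 3 - 36 = -33)
c(J, D) = -33 + D + J (c(J, D) = (J + D) - 33 = (D + J) - 33 = -33 + D + J)
(c(B(k(0)), 8) + 1023)*P = ((-33 + 8 + 1) + 1023)*(-3200) = (-24 + 1023)*(-3200) = 999*(-3200) = -3196800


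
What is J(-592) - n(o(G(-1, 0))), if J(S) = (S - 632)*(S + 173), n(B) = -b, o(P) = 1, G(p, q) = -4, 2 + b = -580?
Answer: 512274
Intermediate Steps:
b = -582 (b = -2 - 580 = -582)
n(B) = 582 (n(B) = -1*(-582) = 582)
J(S) = (-632 + S)*(173 + S)
J(-592) - n(o(G(-1, 0))) = (-109336 + (-592)² - 459*(-592)) - 1*582 = (-109336 + 350464 + 271728) - 582 = 512856 - 582 = 512274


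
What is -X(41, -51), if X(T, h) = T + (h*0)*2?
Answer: -41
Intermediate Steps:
X(T, h) = T (X(T, h) = T + 0*2 = T + 0 = T)
-X(41, -51) = -1*41 = -41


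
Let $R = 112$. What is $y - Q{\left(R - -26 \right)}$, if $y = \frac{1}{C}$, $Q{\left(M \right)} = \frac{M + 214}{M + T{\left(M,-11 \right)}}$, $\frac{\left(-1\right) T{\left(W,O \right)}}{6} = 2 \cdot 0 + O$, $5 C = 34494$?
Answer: $- \frac{1011739}{586398} \approx -1.7253$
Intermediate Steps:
$C = \frac{34494}{5}$ ($C = \frac{1}{5} \cdot 34494 = \frac{34494}{5} \approx 6898.8$)
$T{\left(W,O \right)} = - 6 O$ ($T{\left(W,O \right)} = - 6 \left(2 \cdot 0 + O\right) = - 6 \left(0 + O\right) = - 6 O$)
$Q{\left(M \right)} = \frac{214 + M}{66 + M}$ ($Q{\left(M \right)} = \frac{M + 214}{M - -66} = \frac{214 + M}{M + 66} = \frac{214 + M}{66 + M}$)
$y = \frac{5}{34494}$ ($y = \frac{1}{\frac{34494}{5}} = \frac{5}{34494} \approx 0.00014495$)
$y - Q{\left(R - -26 \right)} = \frac{5}{34494} - \frac{214 + \left(112 - -26\right)}{66 + \left(112 - -26\right)} = \frac{5}{34494} - \frac{214 + \left(112 + 26\right)}{66 + \left(112 + 26\right)} = \frac{5}{34494} - \frac{214 + 138}{66 + 138} = \frac{5}{34494} - \frac{1}{204} \cdot 352 = \frac{5}{34494} - \frac{88}{51} = - \frac{1011739}{586398}$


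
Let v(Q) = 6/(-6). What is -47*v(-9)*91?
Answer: 4277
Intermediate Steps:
v(Q) = -1 (v(Q) = 6*(-⅙) = -1)
-47*v(-9)*91 = -47*(-1)*91 = 47*91 = 4277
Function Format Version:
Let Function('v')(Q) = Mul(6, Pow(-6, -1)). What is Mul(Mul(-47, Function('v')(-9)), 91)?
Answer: 4277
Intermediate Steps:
Function('v')(Q) = -1 (Function('v')(Q) = Mul(6, Rational(-1, 6)) = -1)
Mul(Mul(-47, Function('v')(-9)), 91) = Mul(Mul(-47, -1), 91) = Mul(47, 91) = 4277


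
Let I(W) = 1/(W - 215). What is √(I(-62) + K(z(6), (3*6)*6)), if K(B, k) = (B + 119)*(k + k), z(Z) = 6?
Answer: √2071682723/277 ≈ 164.32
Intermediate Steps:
I(W) = 1/(-215 + W)
K(B, k) = 2*k*(119 + B) (K(B, k) = (119 + B)*(2*k) = 2*k*(119 + B))
√(I(-62) + K(z(6), (3*6)*6)) = √(1/(-215 - 62) + 2*((3*6)*6)*(119 + 6)) = √(1/(-277) + 2*(18*6)*125) = √(-1/277 + 2*108*125) = √(-1/277 + 27000) = √(7478999/277) = √2071682723/277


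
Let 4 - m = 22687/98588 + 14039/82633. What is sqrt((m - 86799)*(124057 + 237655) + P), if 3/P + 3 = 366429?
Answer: I*sqrt(809156804195202381472668009418680594)/5076758822658 ≈ 1.7719e+5*I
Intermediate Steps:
P = 1/122142 (P = 3/(-3 + 366429) = 3/366426 = 3*(1/366426) = 1/122142 ≈ 8.1872e-6)
m = 598524837/166257596 (m = 4 - (22687/98588 + 14039/82633) = 4 - (22687*(1/98588) + 14039*(1/82633)) = 4 - (463/2012 + 14039/82633) = 4 - 1*66505547/166257596 = 4 - 66505547/166257596 = 598524837/166257596 ≈ 3.6000)
sqrt((m - 86799)*(124057 + 237655) + P) = sqrt((598524837/166257596 - 86799)*(124057 + 237655) + 1/122142) = sqrt(-14430394550367/166257596*361712 + 1/122142) = sqrt(-1304911718400587076/41564399 + 1/122142) = sqrt(-159384527108884465072393/5076758822658) = I*sqrt(809156804195202381472668009418680594)/5076758822658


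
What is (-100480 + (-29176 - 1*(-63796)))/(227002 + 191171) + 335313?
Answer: 140218777289/418173 ≈ 3.3531e+5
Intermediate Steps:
(-100480 + (-29176 - 1*(-63796)))/(227002 + 191171) + 335313 = (-100480 + (-29176 + 63796))/418173 + 335313 = (-100480 + 34620)*(1/418173) + 335313 = -65860*1/418173 + 335313 = -65860/418173 + 335313 = 140218777289/418173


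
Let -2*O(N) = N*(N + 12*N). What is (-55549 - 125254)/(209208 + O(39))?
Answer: -51658/56949 ≈ -0.90709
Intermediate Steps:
O(N) = -13*N**2/2 (O(N) = -N*(N + 12*N)/2 = -N*13*N/2 = -13*N**2/2)
(-55549 - 125254)/(209208 + O(39)) = (-55549 - 125254)/(209208 - 13/2*39**2) = -180803/(209208 - 13/2*1521) = -180803/(209208 - 19773/2) = -180803/398643/2 = -180803*2/398643 = -51658/56949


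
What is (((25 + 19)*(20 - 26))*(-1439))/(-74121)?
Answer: -126632/24707 ≈ -5.1254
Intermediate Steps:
(((25 + 19)*(20 - 26))*(-1439))/(-74121) = ((44*(-6))*(-1439))*(-1/74121) = -264*(-1439)*(-1/74121) = 379896*(-1/74121) = -126632/24707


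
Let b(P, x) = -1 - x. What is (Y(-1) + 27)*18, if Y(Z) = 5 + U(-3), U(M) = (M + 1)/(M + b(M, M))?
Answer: 612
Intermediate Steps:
U(M) = -1 - M (U(M) = (M + 1)/(M + (-1 - M)) = (1 + M)/(-1) = (1 + M)*(-1) = -1 - M)
Y(Z) = 7 (Y(Z) = 5 + (-1 - 1*(-3)) = 5 + (-1 + 3) = 5 + 2 = 7)
(Y(-1) + 27)*18 = (7 + 27)*18 = 34*18 = 612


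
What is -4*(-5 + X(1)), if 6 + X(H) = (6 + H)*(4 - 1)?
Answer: -40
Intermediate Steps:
X(H) = 12 + 3*H (X(H) = -6 + (6 + H)*(4 - 1) = -6 + (6 + H)*3 = -6 + (18 + 3*H) = 12 + 3*H)
-4*(-5 + X(1)) = -4*(-5 + (12 + 3*1)) = -4*(-5 + (12 + 3)) = -4*(-5 + 15) = -4*10 = -40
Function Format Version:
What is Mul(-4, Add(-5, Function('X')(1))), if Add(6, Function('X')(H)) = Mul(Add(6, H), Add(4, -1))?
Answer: -40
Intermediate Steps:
Function('X')(H) = Add(12, Mul(3, H)) (Function('X')(H) = Add(-6, Mul(Add(6, H), Add(4, -1))) = Add(-6, Mul(Add(6, H), 3)) = Add(-6, Add(18, Mul(3, H))) = Add(12, Mul(3, H)))
Mul(-4, Add(-5, Function('X')(1))) = Mul(-4, Add(-5, Add(12, Mul(3, 1)))) = Mul(-4, Add(-5, Add(12, 3))) = Mul(-4, Add(-5, 15)) = Mul(-4, 10) = -40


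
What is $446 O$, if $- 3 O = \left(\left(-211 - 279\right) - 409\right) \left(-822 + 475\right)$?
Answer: $- \frac{139131038}{3} \approx -4.6377 \cdot 10^{7}$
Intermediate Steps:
$O = - \frac{311953}{3}$ ($O = - \frac{\left(\left(-211 - 279\right) - 409\right) \left(-822 + 475\right)}{3} = - \frac{\left(-490 - 409\right) \left(-347\right)}{3} = - \frac{\left(-899\right) \left(-347\right)}{3} = \left(- \frac{1}{3}\right) 311953 = - \frac{311953}{3} \approx -1.0398 \cdot 10^{5}$)
$446 O = 446 \left(- \frac{311953}{3}\right) = - \frac{139131038}{3}$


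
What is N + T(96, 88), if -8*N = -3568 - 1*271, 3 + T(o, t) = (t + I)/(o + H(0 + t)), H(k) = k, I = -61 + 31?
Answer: 87803/184 ≈ 477.19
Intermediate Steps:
I = -30
T(o, t) = -3 + (-30 + t)/(o + t) (T(o, t) = -3 + (t - 30)/(o + (0 + t)) = -3 + (-30 + t)/(o + t))
N = 3839/8 (N = -(-3568 - 1*271)/8 = -(-3568 - 271)/8 = -⅛*(-3839) = 3839/8 ≈ 479.88)
N + T(96, 88) = 3839/8 + (-30 - 3*96 - 2*88)/(96 + 88) = 3839/8 + (-30 - 288 - 176)/184 = 3839/8 + (1/184)*(-494) = 3839/8 - 247/92 = 87803/184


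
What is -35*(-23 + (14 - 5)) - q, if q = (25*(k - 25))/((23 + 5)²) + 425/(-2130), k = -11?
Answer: 20512775/41748 ≈ 491.35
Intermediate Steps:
q = -56255/41748 (q = (25*(-11 - 25))/((23 + 5)²) + 425/(-2130) = (25*(-36))/(28²) + 425*(-1/2130) = -900/784 - 85/426 = -900*1/784 - 85/426 = -225/196 - 85/426 = -56255/41748 ≈ -1.3475)
-35*(-23 + (14 - 5)) - q = -35*(-23 + (14 - 5)) - 1*(-56255/41748) = -35*(-23 + 9) + 56255/41748 = -35*(-14) + 56255/41748 = 490 + 56255/41748 = 20512775/41748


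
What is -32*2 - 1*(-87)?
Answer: 23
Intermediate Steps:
-32*2 - 1*(-87) = -64 + 87 = 23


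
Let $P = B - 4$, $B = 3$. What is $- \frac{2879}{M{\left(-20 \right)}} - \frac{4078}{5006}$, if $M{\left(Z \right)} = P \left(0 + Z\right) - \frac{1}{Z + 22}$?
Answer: $- \frac{14491795}{97617} \approx -148.46$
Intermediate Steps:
$P = -1$ ($P = 3 - 4 = -1$)
$M{\left(Z \right)} = - Z - \frac{1}{22 + Z}$ ($M{\left(Z \right)} = - (0 + Z) - \frac{1}{Z + 22} = - Z - \frac{1}{22 + Z}$)
$- \frac{2879}{M{\left(-20 \right)}} - \frac{4078}{5006} = - \frac{2879}{\frac{1}{22 - 20} \left(-1 - \left(-20\right)^{2} - -440\right)} - \frac{4078}{5006} = - \frac{2879}{\frac{1}{2} \left(-1 - 400 + 440\right)} - \frac{2039}{2503} = - \frac{2879}{\frac{1}{2} \cdot 39} - \frac{2039}{2503} = - \frac{2879}{\frac{39}{2}} - \frac{2039}{2503} = \left(-2879\right) \frac{2}{39} - \frac{2039}{2503} = - \frac{5758}{39} - \frac{2039}{2503} = - \frac{14491795}{97617}$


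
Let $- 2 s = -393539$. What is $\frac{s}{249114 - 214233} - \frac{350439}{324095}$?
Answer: $\frac{103096696687}{22609515390} \approx 4.5599$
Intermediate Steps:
$s = \frac{393539}{2}$ ($s = \left(- \frac{1}{2}\right) \left(-393539\right) = \frac{393539}{2} \approx 1.9677 \cdot 10^{5}$)
$\frac{s}{249114 - 214233} - \frac{350439}{324095} = \frac{393539}{2 \left(249114 - 214233\right)} - \frac{350439}{324095} = \frac{393539}{2 \cdot 34881} - \frac{350439}{324095} = \frac{393539}{2} \cdot \frac{1}{34881} - \frac{350439}{324095} = \frac{393539}{69762} - \frac{350439}{324095} = \frac{103096696687}{22609515390}$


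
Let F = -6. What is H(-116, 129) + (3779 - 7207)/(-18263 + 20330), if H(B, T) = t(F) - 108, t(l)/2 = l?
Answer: -251468/2067 ≈ -121.66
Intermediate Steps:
t(l) = 2*l
H(B, T) = -120 (H(B, T) = 2*(-6) - 108 = -12 - 108 = -120)
H(-116, 129) + (3779 - 7207)/(-18263 + 20330) = -120 + (3779 - 7207)/(-18263 + 20330) = -120 - 3428/2067 = -251468/2067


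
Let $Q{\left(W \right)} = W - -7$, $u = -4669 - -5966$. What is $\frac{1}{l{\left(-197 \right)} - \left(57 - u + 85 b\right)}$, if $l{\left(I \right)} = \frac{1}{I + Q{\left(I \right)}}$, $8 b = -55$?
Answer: $\frac{3096}{5648257} \approx 0.00054813$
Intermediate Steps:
$u = 1297$ ($u = -4669 + 5966 = 1297$)
$b = - \frac{55}{8}$ ($b = \frac{1}{8} \left(-55\right) = - \frac{55}{8} \approx -6.875$)
$Q{\left(W \right)} = 7 + W$ ($Q{\left(W \right)} = W + 7 = 7 + W$)
$l{\left(I \right)} = \frac{1}{7 + 2 I}$ ($l{\left(I \right)} = \frac{1}{I + \left(7 + I\right)} = \frac{1}{7 + 2 I}$)
$\frac{1}{l{\left(-197 \right)} - \left(57 - u + 85 b\right)} = \frac{1}{\frac{1}{7 + 2 \left(-197\right)} + \left(1297 - \left(57 + 85 \left(- \frac{55}{8}\right)\right)\right)} = \frac{1}{\frac{1}{7 - 394} + \left(1297 - \left(57 - \frac{4675}{8}\right)\right)} = \frac{1}{\frac{1}{-387} + \left(1297 - - \frac{4219}{8}\right)} = \frac{1}{- \frac{1}{387} + \left(1297 + \frac{4219}{8}\right)} = \frac{1}{- \frac{1}{387} + \frac{14595}{8}} = \frac{1}{\frac{5648257}{3096}} = \frac{3096}{5648257}$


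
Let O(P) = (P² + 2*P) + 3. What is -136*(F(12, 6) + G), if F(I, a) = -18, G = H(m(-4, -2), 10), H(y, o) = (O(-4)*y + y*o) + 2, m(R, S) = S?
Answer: 7888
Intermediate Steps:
O(P) = 3 + P² + 2*P
H(y, o) = 2 + 11*y + o*y (H(y, o) = ((3 + (-4)² + 2*(-4))*y + y*o) + 2 = ((3 + 16 - 8)*y + o*y) + 2 = (11*y + o*y) + 2 = 2 + 11*y + o*y)
G = -40 (G = 2 + 11*(-2) + 10*(-2) = 2 - 22 - 20 = -40)
-136*(F(12, 6) + G) = -136*(-18 - 40) = -136*(-58) = 7888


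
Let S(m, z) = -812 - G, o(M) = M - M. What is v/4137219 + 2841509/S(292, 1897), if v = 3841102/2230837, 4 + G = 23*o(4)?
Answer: -26225597125221364811/7457404667620824 ≈ -3516.7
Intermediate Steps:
o(M) = 0
G = -4 (G = -4 + 23*0 = -4 + 0 = -4)
v = 3841102/2230837 (v = 3841102*(1/2230837) = 3841102/2230837 ≈ 1.7218)
S(m, z) = -808 (S(m, z) = -812 - 1*(-4) = -812 + 4 = -808)
v/4137219 + 2841509/S(292, 1897) = (3841102/2230837)/4137219 + 2841509/(-808) = (3841102/2230837)*(1/4137219) + 2841509*(-1/808) = 3841102/9229461222303 - 2841509/808 = -26225597125221364811/7457404667620824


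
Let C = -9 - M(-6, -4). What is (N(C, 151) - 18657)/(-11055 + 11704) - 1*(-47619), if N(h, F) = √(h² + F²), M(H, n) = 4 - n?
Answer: 30886074/649 + √23090/649 ≈ 47591.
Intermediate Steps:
C = -17 (C = -9 - (4 - 1*(-4)) = -9 - (4 + 4) = -9 - 1*8 = -9 - 8 = -17)
N(h, F) = √(F² + h²)
(N(C, 151) - 18657)/(-11055 + 11704) - 1*(-47619) = (√(151² + (-17)²) - 18657)/(-11055 + 11704) - 1*(-47619) = (√(22801 + 289) - 18657)/649 + 47619 = (√23090 - 18657)*(1/649) + 47619 = (-18657 + √23090)*(1/649) + 47619 = (-18657/649 + √23090/649) + 47619 = 30886074/649 + √23090/649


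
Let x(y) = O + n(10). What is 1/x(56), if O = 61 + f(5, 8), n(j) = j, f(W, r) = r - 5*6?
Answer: 1/49 ≈ 0.020408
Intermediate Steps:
f(W, r) = -30 + r (f(W, r) = r - 30 = -30 + r)
O = 39 (O = 61 + (-30 + 8) = 61 - 22 = 39)
x(y) = 49 (x(y) = 39 + 10 = 49)
1/x(56) = 1/49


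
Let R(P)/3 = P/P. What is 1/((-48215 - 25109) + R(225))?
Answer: -1/73321 ≈ -1.3639e-5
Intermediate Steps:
R(P) = 3 (R(P) = 3*(P/P) = 3*1 = 3)
1/((-48215 - 25109) + R(225)) = 1/((-48215 - 25109) + 3) = 1/(-73324 + 3) = 1/(-73321) = -1/73321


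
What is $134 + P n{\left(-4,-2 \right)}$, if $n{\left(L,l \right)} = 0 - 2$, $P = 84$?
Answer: $-34$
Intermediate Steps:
$n{\left(L,l \right)} = -2$
$134 + P n{\left(-4,-2 \right)} = 134 + 84 \left(-2\right) = 134 - 168 = -34$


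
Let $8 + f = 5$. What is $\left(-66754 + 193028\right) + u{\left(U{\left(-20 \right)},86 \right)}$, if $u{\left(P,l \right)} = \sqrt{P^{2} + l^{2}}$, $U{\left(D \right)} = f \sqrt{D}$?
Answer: $126274 + 4 \sqrt{451} \approx 1.2636 \cdot 10^{5}$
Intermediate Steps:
$f = -3$ ($f = -8 + 5 = -3$)
$U{\left(D \right)} = - 3 \sqrt{D}$
$\left(-66754 + 193028\right) + u{\left(U{\left(-20 \right)},86 \right)} = \left(-66754 + 193028\right) + \sqrt{\left(- 3 \sqrt{-20}\right)^{2} + 86^{2}} = 126274 + \sqrt{\left(- 3 \cdot 2 i \sqrt{5}\right)^{2} + 7396} = 126274 + \sqrt{\left(- 6 i \sqrt{5}\right)^{2} + 7396} = 126274 + \sqrt{-180 + 7396} = 126274 + \sqrt{7216} = 126274 + 4 \sqrt{451}$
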